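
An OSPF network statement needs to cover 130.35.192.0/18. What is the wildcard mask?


Subnet mask: 255.255.192.0
Wildcard = 255.255.255.255 - subnet mask
255 - 255 = 0
255 - 255 = 0
255 - 192 = 63
255 - 0 = 255
Wildcard: 0.0.63.255


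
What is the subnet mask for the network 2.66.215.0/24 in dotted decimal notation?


/24 means 24 network bits, 8 host bits
Binary: 11111111111111111111111100000000
Mask: 255.255.255.0


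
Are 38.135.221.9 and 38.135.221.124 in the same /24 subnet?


Mask: 255.255.255.0
38.135.221.9 AND mask = 38.135.221.0
38.135.221.124 AND mask = 38.135.221.0
Yes, same subnet (38.135.221.0)


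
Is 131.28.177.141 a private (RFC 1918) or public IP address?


RFC 1918 private ranges:
  10.0.0.0/8 (10.0.0.0 - 10.255.255.255)
  172.16.0.0/12 (172.16.0.0 - 172.31.255.255)
  192.168.0.0/16 (192.168.0.0 - 192.168.255.255)
Public (not in any RFC 1918 range)


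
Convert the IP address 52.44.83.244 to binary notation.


52 = 00110100
44 = 00101100
83 = 01010011
244 = 11110100
Binary: 00110100.00101100.01010011.11110100


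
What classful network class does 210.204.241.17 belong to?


First octet: 210
Binary: 11010010
110xxxxx -> Class C (192-223)
Class C, default mask 255.255.255.0 (/24)


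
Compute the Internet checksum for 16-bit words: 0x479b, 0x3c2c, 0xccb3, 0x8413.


Sum all words (with carry folding):
+ 0x479b = 0x479b
+ 0x3c2c = 0x83c7
+ 0xccb3 = 0x507b
+ 0x8413 = 0xd48e
One's complement: ~0xd48e
Checksum = 0x2b71


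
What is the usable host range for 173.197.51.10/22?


Network: 173.197.48.0
Broadcast: 173.197.51.255
First usable = network + 1
Last usable = broadcast - 1
Range: 173.197.48.1 to 173.197.51.254


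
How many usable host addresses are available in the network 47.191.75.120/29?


Host bits = 32 - 29 = 3
Total addresses = 2^3 = 8
Usable = total - 2 (network and broadcast)
Usable hosts: 6


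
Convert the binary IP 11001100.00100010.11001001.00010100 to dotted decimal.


11001100 = 204
00100010 = 34
11001001 = 201
00010100 = 20
IP: 204.34.201.20


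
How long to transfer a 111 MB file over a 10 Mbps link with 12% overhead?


Effective throughput = 10 * (1 - 12/100) = 8.8 Mbps
File size in Mb = 111 * 8 = 888 Mb
Time = 888 / 8.8
Time = 100.9091 seconds


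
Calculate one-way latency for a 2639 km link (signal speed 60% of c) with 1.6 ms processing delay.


Speed = 0.6 * 3e5 km/s = 180000 km/s
Propagation delay = 2639 / 180000 = 0.0147 s = 14.6611 ms
Processing delay = 1.6 ms
Total one-way latency = 16.2611 ms


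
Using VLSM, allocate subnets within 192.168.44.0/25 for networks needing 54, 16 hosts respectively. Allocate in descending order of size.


54 hosts -> /26 (62 usable): 192.168.44.0/26
16 hosts -> /27 (30 usable): 192.168.44.64/27
Allocation: 192.168.44.0/26 (54 hosts, 62 usable); 192.168.44.64/27 (16 hosts, 30 usable)


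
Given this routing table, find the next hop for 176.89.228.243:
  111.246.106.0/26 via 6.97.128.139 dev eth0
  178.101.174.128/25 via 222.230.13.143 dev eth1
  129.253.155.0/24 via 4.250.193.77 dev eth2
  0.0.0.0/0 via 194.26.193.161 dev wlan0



Longest prefix match for 176.89.228.243:
  /26 111.246.106.0: no
  /25 178.101.174.128: no
  /24 129.253.155.0: no
  /0 0.0.0.0: MATCH
Selected: next-hop 194.26.193.161 via wlan0 (matched /0)


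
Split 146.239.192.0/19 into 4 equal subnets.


New prefix = 19 + 2 = 21
Each subnet has 2048 addresses
  146.239.192.0/21
  146.239.200.0/21
  146.239.208.0/21
  146.239.216.0/21
Subnets: 146.239.192.0/21, 146.239.200.0/21, 146.239.208.0/21, 146.239.216.0/21


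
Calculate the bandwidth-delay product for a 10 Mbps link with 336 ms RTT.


BDP = bandwidth * RTT
= 10 Mbps * 336 ms
= 10 * 1e6 * 336 / 1000 bits
= 3360000 bits
= 420000 bytes
= 410.1562 KB
BDP = 3360000 bits (420000 bytes)


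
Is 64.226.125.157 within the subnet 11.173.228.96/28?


Subnet network: 11.173.228.96
Test IP AND mask: 64.226.125.144
No, 64.226.125.157 is not in 11.173.228.96/28


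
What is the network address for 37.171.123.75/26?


IP:   00100101.10101011.01111011.01001011
Mask: 11111111.11111111.11111111.11000000
AND operation:
Net:  00100101.10101011.01111011.01000000
Network: 37.171.123.64/26


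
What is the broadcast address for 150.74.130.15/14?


Network: 150.72.0.0/14
Host bits = 18
Set all host bits to 1:
Broadcast: 150.75.255.255


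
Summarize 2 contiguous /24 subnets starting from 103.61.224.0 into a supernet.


Original prefix: /24
Number of subnets: 2 = 2^1
New prefix = 24 - 1 = 23
Supernet: 103.61.224.0/23


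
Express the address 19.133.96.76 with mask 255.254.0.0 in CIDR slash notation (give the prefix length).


Binary: 11111111.11111110.00000000.00000000
Count leading 1s
Prefix: /15


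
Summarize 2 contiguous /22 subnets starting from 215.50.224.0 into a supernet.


Original prefix: /22
Number of subnets: 2 = 2^1
New prefix = 22 - 1 = 21
Supernet: 215.50.224.0/21


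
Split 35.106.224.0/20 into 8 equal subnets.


New prefix = 20 + 3 = 23
Each subnet has 512 addresses
  35.106.224.0/23
  35.106.226.0/23
  35.106.228.0/23
  35.106.230.0/23
  35.106.232.0/23
  35.106.234.0/23
  35.106.236.0/23
  35.106.238.0/23
Subnets: 35.106.224.0/23, 35.106.226.0/23, 35.106.228.0/23, 35.106.230.0/23, 35.106.232.0/23, 35.106.234.0/23, 35.106.236.0/23, 35.106.238.0/23


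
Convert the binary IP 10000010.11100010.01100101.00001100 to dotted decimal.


10000010 = 130
11100010 = 226
01100101 = 101
00001100 = 12
IP: 130.226.101.12


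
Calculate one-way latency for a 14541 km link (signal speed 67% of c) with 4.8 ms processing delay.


Speed = 0.67 * 3e5 km/s = 201000 km/s
Propagation delay = 14541 / 201000 = 0.0723 s = 72.3433 ms
Processing delay = 4.8 ms
Total one-way latency = 77.1433 ms


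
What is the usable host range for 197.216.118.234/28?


Network: 197.216.118.224
Broadcast: 197.216.118.239
First usable = network + 1
Last usable = broadcast - 1
Range: 197.216.118.225 to 197.216.118.238


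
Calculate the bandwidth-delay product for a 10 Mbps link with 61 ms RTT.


BDP = bandwidth * RTT
= 10 Mbps * 61 ms
= 10 * 1e6 * 61 / 1000 bits
= 610000 bits
= 76250 bytes
= 74.4629 KB
BDP = 610000 bits (76250 bytes)


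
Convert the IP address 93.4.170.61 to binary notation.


93 = 01011101
4 = 00000100
170 = 10101010
61 = 00111101
Binary: 01011101.00000100.10101010.00111101


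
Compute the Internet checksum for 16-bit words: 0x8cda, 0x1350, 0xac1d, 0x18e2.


Sum all words (with carry folding):
+ 0x8cda = 0x8cda
+ 0x1350 = 0xa02a
+ 0xac1d = 0x4c48
+ 0x18e2 = 0x652a
One's complement: ~0x652a
Checksum = 0x9ad5


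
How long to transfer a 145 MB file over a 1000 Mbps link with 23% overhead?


Effective throughput = 1000 * (1 - 23/100) = 770 Mbps
File size in Mb = 145 * 8 = 1160 Mb
Time = 1160 / 770
Time = 1.5065 seconds


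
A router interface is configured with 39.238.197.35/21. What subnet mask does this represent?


/21 means 21 network bits, 11 host bits
Binary: 11111111111111111111100000000000
Mask: 255.255.248.0


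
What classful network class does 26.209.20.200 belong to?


First octet: 26
Binary: 00011010
0xxxxxxx -> Class A (1-126)
Class A, default mask 255.0.0.0 (/8)


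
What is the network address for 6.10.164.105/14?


IP:   00000110.00001010.10100100.01101001
Mask: 11111111.11111100.00000000.00000000
AND operation:
Net:  00000110.00001000.00000000.00000000
Network: 6.8.0.0/14


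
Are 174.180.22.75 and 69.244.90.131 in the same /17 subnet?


Mask: 255.255.128.0
174.180.22.75 AND mask = 174.180.0.0
69.244.90.131 AND mask = 69.244.0.0
No, different subnets (174.180.0.0 vs 69.244.0.0)


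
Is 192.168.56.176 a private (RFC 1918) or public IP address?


RFC 1918 private ranges:
  10.0.0.0/8 (10.0.0.0 - 10.255.255.255)
  172.16.0.0/12 (172.16.0.0 - 172.31.255.255)
  192.168.0.0/16 (192.168.0.0 - 192.168.255.255)
Private (in 192.168.0.0/16)


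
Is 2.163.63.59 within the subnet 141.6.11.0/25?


Subnet network: 141.6.11.0
Test IP AND mask: 2.163.63.0
No, 2.163.63.59 is not in 141.6.11.0/25


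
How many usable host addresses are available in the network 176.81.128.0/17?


Host bits = 32 - 17 = 15
Total addresses = 2^15 = 32768
Usable = total - 2 (network and broadcast)
Usable hosts: 32766


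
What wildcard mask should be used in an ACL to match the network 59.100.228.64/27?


Subnet mask: 255.255.255.224
Wildcard = 255.255.255.255 - subnet mask
255 - 255 = 0
255 - 255 = 0
255 - 255 = 0
255 - 224 = 31
Wildcard: 0.0.0.31


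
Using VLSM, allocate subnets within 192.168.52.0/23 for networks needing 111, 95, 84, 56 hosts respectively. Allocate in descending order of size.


111 hosts -> /25 (126 usable): 192.168.52.0/25
95 hosts -> /25 (126 usable): 192.168.52.128/25
84 hosts -> /25 (126 usable): 192.168.53.0/25
56 hosts -> /26 (62 usable): 192.168.53.128/26
Allocation: 192.168.52.0/25 (111 hosts, 126 usable); 192.168.52.128/25 (95 hosts, 126 usable); 192.168.53.0/25 (84 hosts, 126 usable); 192.168.53.128/26 (56 hosts, 62 usable)


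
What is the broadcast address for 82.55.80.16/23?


Network: 82.55.80.0/23
Host bits = 9
Set all host bits to 1:
Broadcast: 82.55.81.255


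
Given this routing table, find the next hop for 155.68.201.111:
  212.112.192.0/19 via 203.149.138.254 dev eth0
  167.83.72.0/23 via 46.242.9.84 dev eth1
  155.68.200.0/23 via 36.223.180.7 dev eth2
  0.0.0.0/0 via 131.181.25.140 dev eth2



Longest prefix match for 155.68.201.111:
  /19 212.112.192.0: no
  /23 167.83.72.0: no
  /23 155.68.200.0: MATCH
  /0 0.0.0.0: MATCH
Selected: next-hop 36.223.180.7 via eth2 (matched /23)


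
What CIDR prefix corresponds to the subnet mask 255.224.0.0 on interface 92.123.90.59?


Binary: 11111111.11100000.00000000.00000000
Count leading 1s
Prefix: /11


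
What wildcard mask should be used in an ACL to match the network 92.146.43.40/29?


Subnet mask: 255.255.255.248
Wildcard = 255.255.255.255 - subnet mask
255 - 255 = 0
255 - 255 = 0
255 - 255 = 0
255 - 248 = 7
Wildcard: 0.0.0.7


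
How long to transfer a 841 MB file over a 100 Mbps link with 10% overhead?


Effective throughput = 100 * (1 - 10/100) = 90 Mbps
File size in Mb = 841 * 8 = 6728 Mb
Time = 6728 / 90
Time = 74.7556 seconds


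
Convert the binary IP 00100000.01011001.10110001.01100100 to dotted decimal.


00100000 = 32
01011001 = 89
10110001 = 177
01100100 = 100
IP: 32.89.177.100


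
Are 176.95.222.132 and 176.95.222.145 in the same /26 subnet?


Mask: 255.255.255.192
176.95.222.132 AND mask = 176.95.222.128
176.95.222.145 AND mask = 176.95.222.128
Yes, same subnet (176.95.222.128)


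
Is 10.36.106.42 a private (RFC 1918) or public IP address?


RFC 1918 private ranges:
  10.0.0.0/8 (10.0.0.0 - 10.255.255.255)
  172.16.0.0/12 (172.16.0.0 - 172.31.255.255)
  192.168.0.0/16 (192.168.0.0 - 192.168.255.255)
Private (in 10.0.0.0/8)


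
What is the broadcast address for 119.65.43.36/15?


Network: 119.64.0.0/15
Host bits = 17
Set all host bits to 1:
Broadcast: 119.65.255.255


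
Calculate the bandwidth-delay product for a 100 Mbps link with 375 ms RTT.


BDP = bandwidth * RTT
= 100 Mbps * 375 ms
= 100 * 1e6 * 375 / 1000 bits
= 37500000 bits
= 4687500 bytes
= 4577.6367 KB
BDP = 37500000 bits (4687500 bytes)


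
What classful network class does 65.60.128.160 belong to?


First octet: 65
Binary: 01000001
0xxxxxxx -> Class A (1-126)
Class A, default mask 255.0.0.0 (/8)


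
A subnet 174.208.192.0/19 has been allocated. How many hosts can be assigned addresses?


Host bits = 32 - 19 = 13
Total addresses = 2^13 = 8192
Usable = total - 2 (network and broadcast)
Usable hosts: 8190


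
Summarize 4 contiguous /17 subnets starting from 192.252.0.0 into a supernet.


Original prefix: /17
Number of subnets: 4 = 2^2
New prefix = 17 - 2 = 15
Supernet: 192.252.0.0/15


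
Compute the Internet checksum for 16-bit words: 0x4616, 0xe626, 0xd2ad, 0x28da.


Sum all words (with carry folding):
+ 0x4616 = 0x4616
+ 0xe626 = 0x2c3d
+ 0xd2ad = 0xfeea
+ 0x28da = 0x27c5
One's complement: ~0x27c5
Checksum = 0xd83a


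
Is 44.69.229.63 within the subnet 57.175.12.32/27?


Subnet network: 57.175.12.32
Test IP AND mask: 44.69.229.32
No, 44.69.229.63 is not in 57.175.12.32/27


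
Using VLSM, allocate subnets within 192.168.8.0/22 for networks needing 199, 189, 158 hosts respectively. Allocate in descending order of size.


199 hosts -> /24 (254 usable): 192.168.8.0/24
189 hosts -> /24 (254 usable): 192.168.9.0/24
158 hosts -> /24 (254 usable): 192.168.10.0/24
Allocation: 192.168.8.0/24 (199 hosts, 254 usable); 192.168.9.0/24 (189 hosts, 254 usable); 192.168.10.0/24 (158 hosts, 254 usable)


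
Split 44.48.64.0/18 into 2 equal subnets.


New prefix = 18 + 1 = 19
Each subnet has 8192 addresses
  44.48.64.0/19
  44.48.96.0/19
Subnets: 44.48.64.0/19, 44.48.96.0/19


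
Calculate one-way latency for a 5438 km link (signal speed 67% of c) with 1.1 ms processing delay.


Speed = 0.67 * 3e5 km/s = 201000 km/s
Propagation delay = 5438 / 201000 = 0.0271 s = 27.0547 ms
Processing delay = 1.1 ms
Total one-way latency = 28.1547 ms


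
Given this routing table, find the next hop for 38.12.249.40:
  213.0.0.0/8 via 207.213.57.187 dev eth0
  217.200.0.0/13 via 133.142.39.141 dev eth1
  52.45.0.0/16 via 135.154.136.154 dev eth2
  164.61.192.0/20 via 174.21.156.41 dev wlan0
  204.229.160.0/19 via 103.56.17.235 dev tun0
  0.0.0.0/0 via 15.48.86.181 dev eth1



Longest prefix match for 38.12.249.40:
  /8 213.0.0.0: no
  /13 217.200.0.0: no
  /16 52.45.0.0: no
  /20 164.61.192.0: no
  /19 204.229.160.0: no
  /0 0.0.0.0: MATCH
Selected: next-hop 15.48.86.181 via eth1 (matched /0)


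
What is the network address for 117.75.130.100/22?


IP:   01110101.01001011.10000010.01100100
Mask: 11111111.11111111.11111100.00000000
AND operation:
Net:  01110101.01001011.10000000.00000000
Network: 117.75.128.0/22


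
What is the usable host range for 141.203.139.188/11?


Network: 141.192.0.0
Broadcast: 141.223.255.255
First usable = network + 1
Last usable = broadcast - 1
Range: 141.192.0.1 to 141.223.255.254


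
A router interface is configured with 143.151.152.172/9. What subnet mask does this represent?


/9 means 9 network bits, 23 host bits
Binary: 11111111100000000000000000000000
Mask: 255.128.0.0


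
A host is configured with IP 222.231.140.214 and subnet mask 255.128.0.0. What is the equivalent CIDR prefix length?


Binary: 11111111.10000000.00000000.00000000
Count leading 1s
Prefix: /9


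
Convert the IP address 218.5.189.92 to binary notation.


218 = 11011010
5 = 00000101
189 = 10111101
92 = 01011100
Binary: 11011010.00000101.10111101.01011100


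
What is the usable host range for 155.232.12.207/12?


Network: 155.224.0.0
Broadcast: 155.239.255.255
First usable = network + 1
Last usable = broadcast - 1
Range: 155.224.0.1 to 155.239.255.254


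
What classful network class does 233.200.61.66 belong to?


First octet: 233
Binary: 11101001
1110xxxx -> Class D (224-239)
Class D (multicast), default mask N/A


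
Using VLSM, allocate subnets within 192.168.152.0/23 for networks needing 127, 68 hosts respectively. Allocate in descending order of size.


127 hosts -> /24 (254 usable): 192.168.152.0/24
68 hosts -> /25 (126 usable): 192.168.153.0/25
Allocation: 192.168.152.0/24 (127 hosts, 254 usable); 192.168.153.0/25 (68 hosts, 126 usable)


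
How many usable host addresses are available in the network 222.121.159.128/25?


Host bits = 32 - 25 = 7
Total addresses = 2^7 = 128
Usable = total - 2 (network and broadcast)
Usable hosts: 126


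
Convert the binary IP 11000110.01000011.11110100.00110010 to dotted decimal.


11000110 = 198
01000011 = 67
11110100 = 244
00110010 = 50
IP: 198.67.244.50


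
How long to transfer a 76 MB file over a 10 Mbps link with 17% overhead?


Effective throughput = 10 * (1 - 17/100) = 8.3 Mbps
File size in Mb = 76 * 8 = 608 Mb
Time = 608 / 8.3
Time = 73.253 seconds


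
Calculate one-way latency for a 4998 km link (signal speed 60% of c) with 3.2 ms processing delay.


Speed = 0.6 * 3e5 km/s = 180000 km/s
Propagation delay = 4998 / 180000 = 0.0278 s = 27.7667 ms
Processing delay = 3.2 ms
Total one-way latency = 30.9667 ms


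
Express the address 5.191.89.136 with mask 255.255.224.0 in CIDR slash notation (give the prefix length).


Binary: 11111111.11111111.11100000.00000000
Count leading 1s
Prefix: /19


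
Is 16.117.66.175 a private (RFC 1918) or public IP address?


RFC 1918 private ranges:
  10.0.0.0/8 (10.0.0.0 - 10.255.255.255)
  172.16.0.0/12 (172.16.0.0 - 172.31.255.255)
  192.168.0.0/16 (192.168.0.0 - 192.168.255.255)
Public (not in any RFC 1918 range)


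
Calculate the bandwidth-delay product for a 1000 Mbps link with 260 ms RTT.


BDP = bandwidth * RTT
= 1000 Mbps * 260 ms
= 1000 * 1e6 * 260 / 1000 bits
= 260000000 bits
= 32500000 bytes
= 31738.2812 KB
BDP = 260000000 bits (32500000 bytes)


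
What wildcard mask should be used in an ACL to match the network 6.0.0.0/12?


Subnet mask: 255.240.0.0
Wildcard = 255.255.255.255 - subnet mask
255 - 255 = 0
255 - 240 = 15
255 - 0 = 255
255 - 0 = 255
Wildcard: 0.15.255.255


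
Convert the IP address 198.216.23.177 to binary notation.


198 = 11000110
216 = 11011000
23 = 00010111
177 = 10110001
Binary: 11000110.11011000.00010111.10110001


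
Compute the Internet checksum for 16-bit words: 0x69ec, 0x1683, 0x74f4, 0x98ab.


Sum all words (with carry folding):
+ 0x69ec = 0x69ec
+ 0x1683 = 0x806f
+ 0x74f4 = 0xf563
+ 0x98ab = 0x8e0f
One's complement: ~0x8e0f
Checksum = 0x71f0


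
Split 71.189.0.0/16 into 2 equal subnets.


New prefix = 16 + 1 = 17
Each subnet has 32768 addresses
  71.189.0.0/17
  71.189.128.0/17
Subnets: 71.189.0.0/17, 71.189.128.0/17


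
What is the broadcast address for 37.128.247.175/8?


Network: 37.0.0.0/8
Host bits = 24
Set all host bits to 1:
Broadcast: 37.255.255.255


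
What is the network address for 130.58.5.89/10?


IP:   10000010.00111010.00000101.01011001
Mask: 11111111.11000000.00000000.00000000
AND operation:
Net:  10000010.00000000.00000000.00000000
Network: 130.0.0.0/10


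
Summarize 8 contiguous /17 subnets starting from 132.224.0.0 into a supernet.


Original prefix: /17
Number of subnets: 8 = 2^3
New prefix = 17 - 3 = 14
Supernet: 132.224.0.0/14


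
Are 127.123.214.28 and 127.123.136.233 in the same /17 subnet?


Mask: 255.255.128.0
127.123.214.28 AND mask = 127.123.128.0
127.123.136.233 AND mask = 127.123.128.0
Yes, same subnet (127.123.128.0)


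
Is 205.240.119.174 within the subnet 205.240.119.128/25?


Subnet network: 205.240.119.128
Test IP AND mask: 205.240.119.128
Yes, 205.240.119.174 is in 205.240.119.128/25


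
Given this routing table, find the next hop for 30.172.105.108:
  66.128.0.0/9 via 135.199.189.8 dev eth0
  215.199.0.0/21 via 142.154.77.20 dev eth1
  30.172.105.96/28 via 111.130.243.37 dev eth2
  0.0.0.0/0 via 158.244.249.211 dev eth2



Longest prefix match for 30.172.105.108:
  /9 66.128.0.0: no
  /21 215.199.0.0: no
  /28 30.172.105.96: MATCH
  /0 0.0.0.0: MATCH
Selected: next-hop 111.130.243.37 via eth2 (matched /28)


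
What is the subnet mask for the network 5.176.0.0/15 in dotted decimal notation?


/15 means 15 network bits, 17 host bits
Binary: 11111111111111100000000000000000
Mask: 255.254.0.0


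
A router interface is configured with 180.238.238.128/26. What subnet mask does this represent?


/26 means 26 network bits, 6 host bits
Binary: 11111111111111111111111111000000
Mask: 255.255.255.192


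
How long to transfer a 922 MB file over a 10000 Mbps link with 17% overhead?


Effective throughput = 10000 * (1 - 17/100) = 8300 Mbps
File size in Mb = 922 * 8 = 7376 Mb
Time = 7376 / 8300
Time = 0.8887 seconds


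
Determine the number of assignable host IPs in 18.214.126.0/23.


Host bits = 32 - 23 = 9
Total addresses = 2^9 = 512
Usable = total - 2 (network and broadcast)
Usable hosts: 510


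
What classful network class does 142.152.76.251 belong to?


First octet: 142
Binary: 10001110
10xxxxxx -> Class B (128-191)
Class B, default mask 255.255.0.0 (/16)


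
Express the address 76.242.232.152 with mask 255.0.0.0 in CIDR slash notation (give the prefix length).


Binary: 11111111.00000000.00000000.00000000
Count leading 1s
Prefix: /8


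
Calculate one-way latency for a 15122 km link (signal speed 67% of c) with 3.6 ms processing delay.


Speed = 0.67 * 3e5 km/s = 201000 km/s
Propagation delay = 15122 / 201000 = 0.0752 s = 75.2338 ms
Processing delay = 3.6 ms
Total one-way latency = 78.8338 ms


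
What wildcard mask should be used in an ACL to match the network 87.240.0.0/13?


Subnet mask: 255.248.0.0
Wildcard = 255.255.255.255 - subnet mask
255 - 255 = 0
255 - 248 = 7
255 - 0 = 255
255 - 0 = 255
Wildcard: 0.7.255.255


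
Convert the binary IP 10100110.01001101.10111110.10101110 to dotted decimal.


10100110 = 166
01001101 = 77
10111110 = 190
10101110 = 174
IP: 166.77.190.174


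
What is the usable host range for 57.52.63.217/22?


Network: 57.52.60.0
Broadcast: 57.52.63.255
First usable = network + 1
Last usable = broadcast - 1
Range: 57.52.60.1 to 57.52.63.254


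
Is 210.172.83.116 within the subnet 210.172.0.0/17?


Subnet network: 210.172.0.0
Test IP AND mask: 210.172.0.0
Yes, 210.172.83.116 is in 210.172.0.0/17


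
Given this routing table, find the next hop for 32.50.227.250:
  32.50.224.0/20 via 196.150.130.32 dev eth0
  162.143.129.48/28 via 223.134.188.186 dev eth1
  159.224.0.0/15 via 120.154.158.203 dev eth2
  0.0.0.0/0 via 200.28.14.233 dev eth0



Longest prefix match for 32.50.227.250:
  /20 32.50.224.0: MATCH
  /28 162.143.129.48: no
  /15 159.224.0.0: no
  /0 0.0.0.0: MATCH
Selected: next-hop 196.150.130.32 via eth0 (matched /20)


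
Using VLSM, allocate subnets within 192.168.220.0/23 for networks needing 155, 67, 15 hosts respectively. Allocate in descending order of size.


155 hosts -> /24 (254 usable): 192.168.220.0/24
67 hosts -> /25 (126 usable): 192.168.221.0/25
15 hosts -> /27 (30 usable): 192.168.221.128/27
Allocation: 192.168.220.0/24 (155 hosts, 254 usable); 192.168.221.0/25 (67 hosts, 126 usable); 192.168.221.128/27 (15 hosts, 30 usable)


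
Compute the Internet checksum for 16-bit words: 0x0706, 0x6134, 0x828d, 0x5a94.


Sum all words (with carry folding):
+ 0x0706 = 0x0706
+ 0x6134 = 0x683a
+ 0x828d = 0xeac7
+ 0x5a94 = 0x455c
One's complement: ~0x455c
Checksum = 0xbaa3


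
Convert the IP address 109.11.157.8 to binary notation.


109 = 01101101
11 = 00001011
157 = 10011101
8 = 00001000
Binary: 01101101.00001011.10011101.00001000


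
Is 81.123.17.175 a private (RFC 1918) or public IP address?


RFC 1918 private ranges:
  10.0.0.0/8 (10.0.0.0 - 10.255.255.255)
  172.16.0.0/12 (172.16.0.0 - 172.31.255.255)
  192.168.0.0/16 (192.168.0.0 - 192.168.255.255)
Public (not in any RFC 1918 range)


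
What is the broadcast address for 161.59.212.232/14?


Network: 161.56.0.0/14
Host bits = 18
Set all host bits to 1:
Broadcast: 161.59.255.255


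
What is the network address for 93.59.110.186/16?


IP:   01011101.00111011.01101110.10111010
Mask: 11111111.11111111.00000000.00000000
AND operation:
Net:  01011101.00111011.00000000.00000000
Network: 93.59.0.0/16


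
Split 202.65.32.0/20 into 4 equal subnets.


New prefix = 20 + 2 = 22
Each subnet has 1024 addresses
  202.65.32.0/22
  202.65.36.0/22
  202.65.40.0/22
  202.65.44.0/22
Subnets: 202.65.32.0/22, 202.65.36.0/22, 202.65.40.0/22, 202.65.44.0/22


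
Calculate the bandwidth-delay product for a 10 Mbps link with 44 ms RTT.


BDP = bandwidth * RTT
= 10 Mbps * 44 ms
= 10 * 1e6 * 44 / 1000 bits
= 440000 bits
= 55000 bytes
= 53.7109 KB
BDP = 440000 bits (55000 bytes)


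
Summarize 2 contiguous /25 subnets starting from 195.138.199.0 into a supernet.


Original prefix: /25
Number of subnets: 2 = 2^1
New prefix = 25 - 1 = 24
Supernet: 195.138.199.0/24


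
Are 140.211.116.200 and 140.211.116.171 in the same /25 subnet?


Mask: 255.255.255.128
140.211.116.200 AND mask = 140.211.116.128
140.211.116.171 AND mask = 140.211.116.128
Yes, same subnet (140.211.116.128)


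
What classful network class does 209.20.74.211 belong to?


First octet: 209
Binary: 11010001
110xxxxx -> Class C (192-223)
Class C, default mask 255.255.255.0 (/24)


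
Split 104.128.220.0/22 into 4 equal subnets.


New prefix = 22 + 2 = 24
Each subnet has 256 addresses
  104.128.220.0/24
  104.128.221.0/24
  104.128.222.0/24
  104.128.223.0/24
Subnets: 104.128.220.0/24, 104.128.221.0/24, 104.128.222.0/24, 104.128.223.0/24


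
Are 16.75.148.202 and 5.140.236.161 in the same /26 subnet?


Mask: 255.255.255.192
16.75.148.202 AND mask = 16.75.148.192
5.140.236.161 AND mask = 5.140.236.128
No, different subnets (16.75.148.192 vs 5.140.236.128)


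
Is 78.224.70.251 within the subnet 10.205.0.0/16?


Subnet network: 10.205.0.0
Test IP AND mask: 78.224.0.0
No, 78.224.70.251 is not in 10.205.0.0/16


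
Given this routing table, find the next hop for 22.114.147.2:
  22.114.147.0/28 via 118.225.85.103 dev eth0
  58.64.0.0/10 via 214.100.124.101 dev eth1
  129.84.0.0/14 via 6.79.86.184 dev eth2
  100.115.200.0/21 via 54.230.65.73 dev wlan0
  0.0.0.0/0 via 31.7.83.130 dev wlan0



Longest prefix match for 22.114.147.2:
  /28 22.114.147.0: MATCH
  /10 58.64.0.0: no
  /14 129.84.0.0: no
  /21 100.115.200.0: no
  /0 0.0.0.0: MATCH
Selected: next-hop 118.225.85.103 via eth0 (matched /28)


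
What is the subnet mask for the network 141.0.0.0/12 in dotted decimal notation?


/12 means 12 network bits, 20 host bits
Binary: 11111111111100000000000000000000
Mask: 255.240.0.0


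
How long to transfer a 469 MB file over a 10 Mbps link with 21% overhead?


Effective throughput = 10 * (1 - 21/100) = 7.9 Mbps
File size in Mb = 469 * 8 = 3752 Mb
Time = 3752 / 7.9
Time = 474.9367 seconds


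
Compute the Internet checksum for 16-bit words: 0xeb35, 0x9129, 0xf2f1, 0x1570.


Sum all words (with carry folding):
+ 0xeb35 = 0xeb35
+ 0x9129 = 0x7c5f
+ 0xf2f1 = 0x6f51
+ 0x1570 = 0x84c1
One's complement: ~0x84c1
Checksum = 0x7b3e


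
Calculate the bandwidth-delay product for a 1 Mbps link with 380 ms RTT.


BDP = bandwidth * RTT
= 1 Mbps * 380 ms
= 1 * 1e6 * 380 / 1000 bits
= 380000 bits
= 47500 bytes
= 46.3867 KB
BDP = 380000 bits (47500 bytes)


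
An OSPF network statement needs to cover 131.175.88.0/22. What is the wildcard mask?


Subnet mask: 255.255.252.0
Wildcard = 255.255.255.255 - subnet mask
255 - 255 = 0
255 - 255 = 0
255 - 252 = 3
255 - 0 = 255
Wildcard: 0.0.3.255


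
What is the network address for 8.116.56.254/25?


IP:   00001000.01110100.00111000.11111110
Mask: 11111111.11111111.11111111.10000000
AND operation:
Net:  00001000.01110100.00111000.10000000
Network: 8.116.56.128/25


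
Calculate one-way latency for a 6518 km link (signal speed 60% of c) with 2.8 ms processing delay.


Speed = 0.6 * 3e5 km/s = 180000 km/s
Propagation delay = 6518 / 180000 = 0.0362 s = 36.2111 ms
Processing delay = 2.8 ms
Total one-way latency = 39.0111 ms


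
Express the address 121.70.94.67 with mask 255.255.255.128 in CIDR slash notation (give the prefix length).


Binary: 11111111.11111111.11111111.10000000
Count leading 1s
Prefix: /25


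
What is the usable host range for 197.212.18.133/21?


Network: 197.212.16.0
Broadcast: 197.212.23.255
First usable = network + 1
Last usable = broadcast - 1
Range: 197.212.16.1 to 197.212.23.254


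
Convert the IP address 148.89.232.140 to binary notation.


148 = 10010100
89 = 01011001
232 = 11101000
140 = 10001100
Binary: 10010100.01011001.11101000.10001100


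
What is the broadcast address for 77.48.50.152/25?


Network: 77.48.50.128/25
Host bits = 7
Set all host bits to 1:
Broadcast: 77.48.50.255


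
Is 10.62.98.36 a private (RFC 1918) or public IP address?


RFC 1918 private ranges:
  10.0.0.0/8 (10.0.0.0 - 10.255.255.255)
  172.16.0.0/12 (172.16.0.0 - 172.31.255.255)
  192.168.0.0/16 (192.168.0.0 - 192.168.255.255)
Private (in 10.0.0.0/8)


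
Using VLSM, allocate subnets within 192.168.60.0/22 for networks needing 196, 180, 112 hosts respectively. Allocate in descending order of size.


196 hosts -> /24 (254 usable): 192.168.60.0/24
180 hosts -> /24 (254 usable): 192.168.61.0/24
112 hosts -> /25 (126 usable): 192.168.62.0/25
Allocation: 192.168.60.0/24 (196 hosts, 254 usable); 192.168.61.0/24 (180 hosts, 254 usable); 192.168.62.0/25 (112 hosts, 126 usable)


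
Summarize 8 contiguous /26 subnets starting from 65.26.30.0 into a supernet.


Original prefix: /26
Number of subnets: 8 = 2^3
New prefix = 26 - 3 = 23
Supernet: 65.26.30.0/23


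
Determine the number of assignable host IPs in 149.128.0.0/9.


Host bits = 32 - 9 = 23
Total addresses = 2^23 = 8388608
Usable = total - 2 (network and broadcast)
Usable hosts: 8388606


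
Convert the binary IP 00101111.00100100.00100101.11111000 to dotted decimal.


00101111 = 47
00100100 = 36
00100101 = 37
11111000 = 248
IP: 47.36.37.248


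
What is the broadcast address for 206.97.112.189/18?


Network: 206.97.64.0/18
Host bits = 14
Set all host bits to 1:
Broadcast: 206.97.127.255


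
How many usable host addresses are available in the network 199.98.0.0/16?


Host bits = 32 - 16 = 16
Total addresses = 2^16 = 65536
Usable = total - 2 (network and broadcast)
Usable hosts: 65534


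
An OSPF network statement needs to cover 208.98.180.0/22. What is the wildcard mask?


Subnet mask: 255.255.252.0
Wildcard = 255.255.255.255 - subnet mask
255 - 255 = 0
255 - 255 = 0
255 - 252 = 3
255 - 0 = 255
Wildcard: 0.0.3.255


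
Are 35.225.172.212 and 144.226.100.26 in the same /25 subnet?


Mask: 255.255.255.128
35.225.172.212 AND mask = 35.225.172.128
144.226.100.26 AND mask = 144.226.100.0
No, different subnets (35.225.172.128 vs 144.226.100.0)


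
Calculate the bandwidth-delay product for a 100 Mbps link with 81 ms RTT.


BDP = bandwidth * RTT
= 100 Mbps * 81 ms
= 100 * 1e6 * 81 / 1000 bits
= 8100000 bits
= 1012500 bytes
= 988.7695 KB
BDP = 8100000 bits (1012500 bytes)


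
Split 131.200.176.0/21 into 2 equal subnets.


New prefix = 21 + 1 = 22
Each subnet has 1024 addresses
  131.200.176.0/22
  131.200.180.0/22
Subnets: 131.200.176.0/22, 131.200.180.0/22


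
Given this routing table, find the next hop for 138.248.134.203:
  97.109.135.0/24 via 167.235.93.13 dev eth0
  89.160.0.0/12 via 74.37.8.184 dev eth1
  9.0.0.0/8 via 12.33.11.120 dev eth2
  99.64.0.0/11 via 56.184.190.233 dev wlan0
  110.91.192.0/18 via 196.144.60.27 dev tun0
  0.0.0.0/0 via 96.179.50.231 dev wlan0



Longest prefix match for 138.248.134.203:
  /24 97.109.135.0: no
  /12 89.160.0.0: no
  /8 9.0.0.0: no
  /11 99.64.0.0: no
  /18 110.91.192.0: no
  /0 0.0.0.0: MATCH
Selected: next-hop 96.179.50.231 via wlan0 (matched /0)


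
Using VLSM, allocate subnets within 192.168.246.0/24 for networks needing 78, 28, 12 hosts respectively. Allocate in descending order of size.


78 hosts -> /25 (126 usable): 192.168.246.0/25
28 hosts -> /27 (30 usable): 192.168.246.128/27
12 hosts -> /28 (14 usable): 192.168.246.160/28
Allocation: 192.168.246.0/25 (78 hosts, 126 usable); 192.168.246.128/27 (28 hosts, 30 usable); 192.168.246.160/28 (12 hosts, 14 usable)


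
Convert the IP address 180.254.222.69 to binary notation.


180 = 10110100
254 = 11111110
222 = 11011110
69 = 01000101
Binary: 10110100.11111110.11011110.01000101


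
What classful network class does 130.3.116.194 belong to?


First octet: 130
Binary: 10000010
10xxxxxx -> Class B (128-191)
Class B, default mask 255.255.0.0 (/16)


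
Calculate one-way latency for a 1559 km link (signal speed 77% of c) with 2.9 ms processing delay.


Speed = 0.77 * 3e5 km/s = 231000 km/s
Propagation delay = 1559 / 231000 = 0.0067 s = 6.7489 ms
Processing delay = 2.9 ms
Total one-way latency = 9.6489 ms


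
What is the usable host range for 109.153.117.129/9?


Network: 109.128.0.0
Broadcast: 109.255.255.255
First usable = network + 1
Last usable = broadcast - 1
Range: 109.128.0.1 to 109.255.255.254


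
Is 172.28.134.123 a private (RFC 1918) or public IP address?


RFC 1918 private ranges:
  10.0.0.0/8 (10.0.0.0 - 10.255.255.255)
  172.16.0.0/12 (172.16.0.0 - 172.31.255.255)
  192.168.0.0/16 (192.168.0.0 - 192.168.255.255)
Private (in 172.16.0.0/12)


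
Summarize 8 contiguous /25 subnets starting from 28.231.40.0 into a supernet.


Original prefix: /25
Number of subnets: 8 = 2^3
New prefix = 25 - 3 = 22
Supernet: 28.231.40.0/22


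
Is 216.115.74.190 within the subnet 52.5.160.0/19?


Subnet network: 52.5.160.0
Test IP AND mask: 216.115.64.0
No, 216.115.74.190 is not in 52.5.160.0/19


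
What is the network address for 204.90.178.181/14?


IP:   11001100.01011010.10110010.10110101
Mask: 11111111.11111100.00000000.00000000
AND operation:
Net:  11001100.01011000.00000000.00000000
Network: 204.88.0.0/14


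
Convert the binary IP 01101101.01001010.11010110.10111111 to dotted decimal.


01101101 = 109
01001010 = 74
11010110 = 214
10111111 = 191
IP: 109.74.214.191


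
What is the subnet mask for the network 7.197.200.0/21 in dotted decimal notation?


/21 means 21 network bits, 11 host bits
Binary: 11111111111111111111100000000000
Mask: 255.255.248.0


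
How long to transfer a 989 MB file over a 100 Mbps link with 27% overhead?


Effective throughput = 100 * (1 - 27/100) = 73 Mbps
File size in Mb = 989 * 8 = 7912 Mb
Time = 7912 / 73
Time = 108.3836 seconds


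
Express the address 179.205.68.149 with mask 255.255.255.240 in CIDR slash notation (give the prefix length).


Binary: 11111111.11111111.11111111.11110000
Count leading 1s
Prefix: /28


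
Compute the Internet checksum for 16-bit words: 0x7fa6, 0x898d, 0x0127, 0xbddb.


Sum all words (with carry folding):
+ 0x7fa6 = 0x7fa6
+ 0x898d = 0x0934
+ 0x0127 = 0x0a5b
+ 0xbddb = 0xc836
One's complement: ~0xc836
Checksum = 0x37c9


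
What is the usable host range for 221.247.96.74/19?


Network: 221.247.96.0
Broadcast: 221.247.127.255
First usable = network + 1
Last usable = broadcast - 1
Range: 221.247.96.1 to 221.247.127.254


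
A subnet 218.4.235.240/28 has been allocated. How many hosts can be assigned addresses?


Host bits = 32 - 28 = 4
Total addresses = 2^4 = 16
Usable = total - 2 (network and broadcast)
Usable hosts: 14


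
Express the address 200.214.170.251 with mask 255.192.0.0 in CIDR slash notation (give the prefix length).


Binary: 11111111.11000000.00000000.00000000
Count leading 1s
Prefix: /10


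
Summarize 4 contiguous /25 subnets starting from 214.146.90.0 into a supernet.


Original prefix: /25
Number of subnets: 4 = 2^2
New prefix = 25 - 2 = 23
Supernet: 214.146.90.0/23


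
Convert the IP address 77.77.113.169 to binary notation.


77 = 01001101
77 = 01001101
113 = 01110001
169 = 10101001
Binary: 01001101.01001101.01110001.10101001


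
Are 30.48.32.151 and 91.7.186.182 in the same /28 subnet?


Mask: 255.255.255.240
30.48.32.151 AND mask = 30.48.32.144
91.7.186.182 AND mask = 91.7.186.176
No, different subnets (30.48.32.144 vs 91.7.186.176)


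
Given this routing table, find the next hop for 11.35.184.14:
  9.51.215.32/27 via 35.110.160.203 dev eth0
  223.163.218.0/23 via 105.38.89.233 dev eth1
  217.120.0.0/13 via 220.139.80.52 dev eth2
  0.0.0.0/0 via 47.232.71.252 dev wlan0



Longest prefix match for 11.35.184.14:
  /27 9.51.215.32: no
  /23 223.163.218.0: no
  /13 217.120.0.0: no
  /0 0.0.0.0: MATCH
Selected: next-hop 47.232.71.252 via wlan0 (matched /0)


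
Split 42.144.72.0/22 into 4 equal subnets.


New prefix = 22 + 2 = 24
Each subnet has 256 addresses
  42.144.72.0/24
  42.144.73.0/24
  42.144.74.0/24
  42.144.75.0/24
Subnets: 42.144.72.0/24, 42.144.73.0/24, 42.144.74.0/24, 42.144.75.0/24


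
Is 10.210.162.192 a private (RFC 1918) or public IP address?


RFC 1918 private ranges:
  10.0.0.0/8 (10.0.0.0 - 10.255.255.255)
  172.16.0.0/12 (172.16.0.0 - 172.31.255.255)
  192.168.0.0/16 (192.168.0.0 - 192.168.255.255)
Private (in 10.0.0.0/8)


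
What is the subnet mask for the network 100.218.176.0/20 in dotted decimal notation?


/20 means 20 network bits, 12 host bits
Binary: 11111111111111111111000000000000
Mask: 255.255.240.0


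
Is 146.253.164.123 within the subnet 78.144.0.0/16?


Subnet network: 78.144.0.0
Test IP AND mask: 146.253.0.0
No, 146.253.164.123 is not in 78.144.0.0/16


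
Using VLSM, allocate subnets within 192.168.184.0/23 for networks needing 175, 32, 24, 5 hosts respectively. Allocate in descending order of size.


175 hosts -> /24 (254 usable): 192.168.184.0/24
32 hosts -> /26 (62 usable): 192.168.185.0/26
24 hosts -> /27 (30 usable): 192.168.185.64/27
5 hosts -> /29 (6 usable): 192.168.185.96/29
Allocation: 192.168.184.0/24 (175 hosts, 254 usable); 192.168.185.0/26 (32 hosts, 62 usable); 192.168.185.64/27 (24 hosts, 30 usable); 192.168.185.96/29 (5 hosts, 6 usable)


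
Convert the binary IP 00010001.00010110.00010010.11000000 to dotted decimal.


00010001 = 17
00010110 = 22
00010010 = 18
11000000 = 192
IP: 17.22.18.192


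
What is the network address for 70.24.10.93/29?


IP:   01000110.00011000.00001010.01011101
Mask: 11111111.11111111.11111111.11111000
AND operation:
Net:  01000110.00011000.00001010.01011000
Network: 70.24.10.88/29


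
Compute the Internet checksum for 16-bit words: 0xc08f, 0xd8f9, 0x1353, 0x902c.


Sum all words (with carry folding):
+ 0xc08f = 0xc08f
+ 0xd8f9 = 0x9989
+ 0x1353 = 0xacdc
+ 0x902c = 0x3d09
One's complement: ~0x3d09
Checksum = 0xc2f6


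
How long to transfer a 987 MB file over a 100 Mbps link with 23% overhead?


Effective throughput = 100 * (1 - 23/100) = 77 Mbps
File size in Mb = 987 * 8 = 7896 Mb
Time = 7896 / 77
Time = 102.5455 seconds


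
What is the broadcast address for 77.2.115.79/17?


Network: 77.2.0.0/17
Host bits = 15
Set all host bits to 1:
Broadcast: 77.2.127.255


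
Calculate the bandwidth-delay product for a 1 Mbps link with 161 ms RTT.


BDP = bandwidth * RTT
= 1 Mbps * 161 ms
= 1 * 1e6 * 161 / 1000 bits
= 161000 bits
= 20125 bytes
= 19.6533 KB
BDP = 161000 bits (20125 bytes)


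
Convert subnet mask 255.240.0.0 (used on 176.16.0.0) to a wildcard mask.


Subnet mask: 255.240.0.0
Wildcard = 255.255.255.255 - subnet mask
255 - 255 = 0
255 - 240 = 15
255 - 0 = 255
255 - 0 = 255
Wildcard: 0.15.255.255


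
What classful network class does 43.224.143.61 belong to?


First octet: 43
Binary: 00101011
0xxxxxxx -> Class A (1-126)
Class A, default mask 255.0.0.0 (/8)


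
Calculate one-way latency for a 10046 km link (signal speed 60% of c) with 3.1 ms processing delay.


Speed = 0.6 * 3e5 km/s = 180000 km/s
Propagation delay = 10046 / 180000 = 0.0558 s = 55.8111 ms
Processing delay = 3.1 ms
Total one-way latency = 58.9111 ms


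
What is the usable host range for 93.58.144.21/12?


Network: 93.48.0.0
Broadcast: 93.63.255.255
First usable = network + 1
Last usable = broadcast - 1
Range: 93.48.0.1 to 93.63.255.254


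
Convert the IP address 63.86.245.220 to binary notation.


63 = 00111111
86 = 01010110
245 = 11110101
220 = 11011100
Binary: 00111111.01010110.11110101.11011100


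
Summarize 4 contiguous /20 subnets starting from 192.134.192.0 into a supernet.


Original prefix: /20
Number of subnets: 4 = 2^2
New prefix = 20 - 2 = 18
Supernet: 192.134.192.0/18


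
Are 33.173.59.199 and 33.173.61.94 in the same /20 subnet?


Mask: 255.255.240.0
33.173.59.199 AND mask = 33.173.48.0
33.173.61.94 AND mask = 33.173.48.0
Yes, same subnet (33.173.48.0)
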